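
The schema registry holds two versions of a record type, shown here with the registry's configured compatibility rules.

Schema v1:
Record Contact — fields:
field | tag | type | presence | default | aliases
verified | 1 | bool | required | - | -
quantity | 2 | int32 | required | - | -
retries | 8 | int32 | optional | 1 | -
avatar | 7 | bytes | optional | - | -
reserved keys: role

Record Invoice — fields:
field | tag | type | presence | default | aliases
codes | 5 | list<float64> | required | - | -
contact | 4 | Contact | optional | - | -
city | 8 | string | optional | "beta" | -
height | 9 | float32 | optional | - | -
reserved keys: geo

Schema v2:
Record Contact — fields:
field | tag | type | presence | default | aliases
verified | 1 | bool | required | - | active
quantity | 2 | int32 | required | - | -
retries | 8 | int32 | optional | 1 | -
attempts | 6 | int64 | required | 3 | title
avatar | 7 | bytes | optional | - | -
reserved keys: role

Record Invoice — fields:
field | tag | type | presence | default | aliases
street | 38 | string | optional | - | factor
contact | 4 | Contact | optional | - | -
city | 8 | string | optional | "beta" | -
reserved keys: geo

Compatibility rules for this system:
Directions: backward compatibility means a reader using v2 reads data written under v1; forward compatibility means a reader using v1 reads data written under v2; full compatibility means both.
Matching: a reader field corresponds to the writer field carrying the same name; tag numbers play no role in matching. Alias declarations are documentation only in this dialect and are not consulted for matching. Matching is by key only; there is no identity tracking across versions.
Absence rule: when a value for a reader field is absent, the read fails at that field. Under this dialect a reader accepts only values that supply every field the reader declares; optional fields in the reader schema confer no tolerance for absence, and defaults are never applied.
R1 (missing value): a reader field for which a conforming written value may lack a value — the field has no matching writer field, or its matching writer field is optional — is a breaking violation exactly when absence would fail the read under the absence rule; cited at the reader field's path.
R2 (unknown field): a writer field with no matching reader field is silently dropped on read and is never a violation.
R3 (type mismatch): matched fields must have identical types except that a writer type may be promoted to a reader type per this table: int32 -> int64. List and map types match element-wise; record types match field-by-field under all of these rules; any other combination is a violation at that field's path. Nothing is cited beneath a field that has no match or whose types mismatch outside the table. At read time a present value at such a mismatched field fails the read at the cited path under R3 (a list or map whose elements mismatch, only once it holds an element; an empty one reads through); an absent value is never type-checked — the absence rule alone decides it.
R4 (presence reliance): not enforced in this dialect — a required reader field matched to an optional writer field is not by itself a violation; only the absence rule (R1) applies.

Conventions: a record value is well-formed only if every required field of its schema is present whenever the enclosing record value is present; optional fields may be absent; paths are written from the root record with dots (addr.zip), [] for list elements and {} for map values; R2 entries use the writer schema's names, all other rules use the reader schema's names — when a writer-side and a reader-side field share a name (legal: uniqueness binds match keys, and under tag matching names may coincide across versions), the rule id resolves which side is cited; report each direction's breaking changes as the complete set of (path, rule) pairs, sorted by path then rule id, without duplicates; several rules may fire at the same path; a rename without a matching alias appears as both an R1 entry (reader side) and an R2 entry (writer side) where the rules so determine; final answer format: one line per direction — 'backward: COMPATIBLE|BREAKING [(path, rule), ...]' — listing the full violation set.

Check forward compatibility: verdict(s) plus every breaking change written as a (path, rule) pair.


forward: BREAKING [(city, R1), (codes, R1), (contact, R1), (contact.avatar, R1), (contact.retries, R1), (height, R1)]

the writer's type comes first in each Invoice pair
forward analysis of Invoice with v1 as reader and v2 as writer:
  codes has no writer counterpart
  Contact -> Contact, writer optional: contact aligns to contact
  string -> string, writer optional: city aligns to city
  height has no writer counterpart
  writer field street has no reader counterpart
  bool -> bool, writer required: contact.verified aligns to contact.verified
  int32 -> int32, writer required: contact.quantity aligns to contact.quantity
  int32 -> int32, writer optional: contact.retries aligns to contact.retries
  bytes -> bytes, writer optional: contact.avatar aligns to contact.avatar
  writer field contact.attempts has no reader counterpart
  R1 fires at city
  R1 fires at codes
  R1 fires at contact
  R1 fires at contact.avatar
  R1 fires at contact.retries
  R1 fires at height
  => 6 violation(s): forward is BREAKING for Invoice
remaining Invoice differences; none change what is asked:
  removed field height from record Invoice -> fires only in the backward direction of Invoice, which is not asked here
  added field attempts to record Contact: required int64, tag 6, default 3 (in v2 it sits immediately before avatar) -> fires only in the backward direction of Invoice, which is not asked here
  added field street to record Invoice: optional string, tag 38 (in v2 it sits immediately before contact) -> fires only in the backward direction of Invoice, which is not asked here


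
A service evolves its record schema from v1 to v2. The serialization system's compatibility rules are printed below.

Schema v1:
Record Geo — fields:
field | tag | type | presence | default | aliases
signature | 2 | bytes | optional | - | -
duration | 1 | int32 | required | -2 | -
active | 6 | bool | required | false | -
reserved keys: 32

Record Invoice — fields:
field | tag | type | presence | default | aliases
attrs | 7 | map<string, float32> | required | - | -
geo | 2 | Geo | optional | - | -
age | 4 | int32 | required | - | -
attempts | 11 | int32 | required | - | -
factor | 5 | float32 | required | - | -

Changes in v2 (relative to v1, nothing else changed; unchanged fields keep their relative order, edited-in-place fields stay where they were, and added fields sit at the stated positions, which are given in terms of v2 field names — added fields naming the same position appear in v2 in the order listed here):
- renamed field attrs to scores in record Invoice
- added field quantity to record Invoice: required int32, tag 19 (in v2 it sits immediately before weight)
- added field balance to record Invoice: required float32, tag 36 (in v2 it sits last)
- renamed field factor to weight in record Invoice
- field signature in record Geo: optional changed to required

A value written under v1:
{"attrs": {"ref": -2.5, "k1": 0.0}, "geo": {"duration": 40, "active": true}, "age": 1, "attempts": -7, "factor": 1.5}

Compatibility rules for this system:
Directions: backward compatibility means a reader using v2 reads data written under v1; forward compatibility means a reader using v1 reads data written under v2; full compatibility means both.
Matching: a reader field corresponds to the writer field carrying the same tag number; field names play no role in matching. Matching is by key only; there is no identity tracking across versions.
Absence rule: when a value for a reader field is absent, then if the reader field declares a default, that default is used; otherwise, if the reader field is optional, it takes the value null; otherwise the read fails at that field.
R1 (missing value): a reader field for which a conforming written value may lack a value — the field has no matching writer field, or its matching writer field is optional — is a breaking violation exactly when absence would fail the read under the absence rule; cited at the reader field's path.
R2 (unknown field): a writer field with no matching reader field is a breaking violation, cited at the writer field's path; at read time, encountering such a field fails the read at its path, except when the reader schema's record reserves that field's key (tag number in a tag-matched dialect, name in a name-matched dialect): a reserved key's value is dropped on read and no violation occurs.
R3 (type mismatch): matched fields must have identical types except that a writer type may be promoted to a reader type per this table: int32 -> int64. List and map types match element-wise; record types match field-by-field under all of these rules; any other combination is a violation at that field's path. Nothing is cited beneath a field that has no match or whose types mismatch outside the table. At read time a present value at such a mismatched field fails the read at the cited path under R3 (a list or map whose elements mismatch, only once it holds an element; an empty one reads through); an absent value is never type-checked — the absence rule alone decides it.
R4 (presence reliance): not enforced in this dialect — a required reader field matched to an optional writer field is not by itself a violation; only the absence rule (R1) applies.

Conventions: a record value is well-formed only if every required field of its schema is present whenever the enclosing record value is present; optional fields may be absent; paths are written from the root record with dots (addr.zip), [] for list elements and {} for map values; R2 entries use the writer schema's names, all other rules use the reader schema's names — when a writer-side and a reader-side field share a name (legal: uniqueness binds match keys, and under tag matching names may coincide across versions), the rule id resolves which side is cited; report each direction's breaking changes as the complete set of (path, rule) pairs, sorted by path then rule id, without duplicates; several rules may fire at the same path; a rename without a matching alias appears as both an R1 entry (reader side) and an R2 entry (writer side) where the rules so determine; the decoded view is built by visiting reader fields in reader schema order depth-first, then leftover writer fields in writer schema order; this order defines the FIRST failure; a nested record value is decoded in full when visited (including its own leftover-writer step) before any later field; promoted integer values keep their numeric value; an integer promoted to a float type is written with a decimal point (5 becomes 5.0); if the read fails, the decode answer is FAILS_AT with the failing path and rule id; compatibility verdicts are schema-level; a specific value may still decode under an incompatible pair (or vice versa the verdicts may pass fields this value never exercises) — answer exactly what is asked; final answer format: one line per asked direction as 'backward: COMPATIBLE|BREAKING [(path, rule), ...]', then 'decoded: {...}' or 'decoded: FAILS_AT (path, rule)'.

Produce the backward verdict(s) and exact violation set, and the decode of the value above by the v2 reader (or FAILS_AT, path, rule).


the writer's type comes first in each Invoice pair
backward analysis of Invoice with v2 as reader and v1 as writer:
  writer required, map<string, float32> -> map<string, float32>: reader scores maps from writer attrs
  writer optional, Geo -> Geo: reader geo maps from writer geo
  writer required, int32 -> int32: reader age maps from writer age
  writer required, int32 -> int32: reader attempts maps from writer attempts
  quantity: no writer-side match
  writer required, float32 -> float32: reader weight maps from writer factor
  balance: no writer-side match
  writer optional, bytes -> bytes: reader geo.signature maps from writer geo.signature
  writer required, int32 -> int32: reader geo.duration maps from writer geo.duration
  writer required, bool -> bool: reader geo.active maps from writer geo.active
  breaking: (balance, R1)
  breaking: (geo.signature, R1)
  breaking: (quantity, R1)
  => backward: BREAKING (3)
migrating the Invoice value to v2:
  scores := {"ref": -2.5, "k1": 0.0} (from writer attrs)
  read fails at geo.signature under R1 (no fill)
  => FAILS_AT (geo.signature, R1)
ruling out the remaining Invoice differences:
  renamed field attrs to scores in record Invoice -> triggers nothing under Invoice's printed rules — same verdict
  renamed field factor to weight in record Invoice -> triggers nothing under Invoice's printed rules — same verdict

backward: BREAKING [(balance, R1), (geo.signature, R1), (quantity, R1)]; decoded: FAILS_AT (geo.signature, R1)


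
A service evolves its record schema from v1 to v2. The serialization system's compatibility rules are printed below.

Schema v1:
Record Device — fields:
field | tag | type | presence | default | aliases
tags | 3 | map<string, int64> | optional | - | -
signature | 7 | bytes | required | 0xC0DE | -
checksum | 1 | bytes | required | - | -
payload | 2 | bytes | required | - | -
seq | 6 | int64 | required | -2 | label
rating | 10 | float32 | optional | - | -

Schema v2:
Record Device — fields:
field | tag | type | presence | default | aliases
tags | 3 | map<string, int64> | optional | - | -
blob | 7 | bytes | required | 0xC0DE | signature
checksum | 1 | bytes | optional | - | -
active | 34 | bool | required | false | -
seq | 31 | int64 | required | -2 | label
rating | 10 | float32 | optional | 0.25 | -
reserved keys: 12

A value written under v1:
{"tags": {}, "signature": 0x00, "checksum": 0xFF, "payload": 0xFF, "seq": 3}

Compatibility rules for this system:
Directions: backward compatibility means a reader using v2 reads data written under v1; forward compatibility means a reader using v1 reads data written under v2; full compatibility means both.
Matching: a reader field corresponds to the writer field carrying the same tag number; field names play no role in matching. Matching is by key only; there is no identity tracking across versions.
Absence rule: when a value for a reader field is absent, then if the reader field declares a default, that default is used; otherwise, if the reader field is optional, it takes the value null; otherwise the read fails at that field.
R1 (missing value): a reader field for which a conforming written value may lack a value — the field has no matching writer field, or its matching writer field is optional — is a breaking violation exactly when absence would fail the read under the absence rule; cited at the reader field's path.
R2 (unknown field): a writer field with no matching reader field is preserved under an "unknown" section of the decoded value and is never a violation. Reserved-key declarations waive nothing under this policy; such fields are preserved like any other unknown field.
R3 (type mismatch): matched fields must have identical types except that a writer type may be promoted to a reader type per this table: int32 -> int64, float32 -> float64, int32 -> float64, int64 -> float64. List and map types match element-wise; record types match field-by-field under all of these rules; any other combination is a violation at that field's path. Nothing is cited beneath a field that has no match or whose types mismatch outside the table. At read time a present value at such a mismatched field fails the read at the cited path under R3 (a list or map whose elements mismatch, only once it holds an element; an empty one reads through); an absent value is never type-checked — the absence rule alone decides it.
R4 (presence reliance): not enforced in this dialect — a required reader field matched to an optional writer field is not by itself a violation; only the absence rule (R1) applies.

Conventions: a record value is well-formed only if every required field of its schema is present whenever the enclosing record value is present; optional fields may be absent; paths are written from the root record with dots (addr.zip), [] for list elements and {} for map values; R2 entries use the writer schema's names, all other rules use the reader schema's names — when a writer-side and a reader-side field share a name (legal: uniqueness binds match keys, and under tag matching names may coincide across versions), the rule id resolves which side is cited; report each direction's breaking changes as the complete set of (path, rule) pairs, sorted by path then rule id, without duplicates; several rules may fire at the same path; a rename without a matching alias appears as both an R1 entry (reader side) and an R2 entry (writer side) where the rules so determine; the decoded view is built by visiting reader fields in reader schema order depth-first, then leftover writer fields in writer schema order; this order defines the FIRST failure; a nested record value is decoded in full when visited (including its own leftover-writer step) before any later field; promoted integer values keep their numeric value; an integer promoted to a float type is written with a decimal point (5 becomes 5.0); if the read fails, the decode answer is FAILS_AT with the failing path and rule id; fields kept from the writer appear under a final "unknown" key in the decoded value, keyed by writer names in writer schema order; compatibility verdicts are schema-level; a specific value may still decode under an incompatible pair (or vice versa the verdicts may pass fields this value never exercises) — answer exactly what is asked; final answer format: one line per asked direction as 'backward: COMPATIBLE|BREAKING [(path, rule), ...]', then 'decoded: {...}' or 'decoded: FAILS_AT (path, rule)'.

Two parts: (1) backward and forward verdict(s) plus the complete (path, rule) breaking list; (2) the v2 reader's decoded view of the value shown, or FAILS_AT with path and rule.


each type pair in Device: writer, then reader
backward for Device (reader v2, writer v1):
  tags: paired with writer tags (map<string, int64> -> map<string, int64>; writer optional)
  blob: paired with writer signature (bytes -> bytes; writer required)
  checksum: paired with writer checksum (bytes -> bytes; writer required)
  active has no writer counterpart
  seq has no writer counterpart
  rating: paired with writer rating (float32 -> float32; writer optional)
  writer field payload has no reader counterpart
  writer field seq has no reader counterpart
  nothing fires on Device: backward is COMPATIBLE
forward for Device (reader v1, writer v2):
  tags: paired with writer tags (map<string, int64> -> map<string, int64>; writer optional)
  signature: paired with writer blob (bytes -> bytes; writer required)
  checksum: paired with writer checksum (bytes -> bytes; writer optional)
  payload has no writer counterpart
  seq has no writer counterpart
  rating: paired with writer rating (float32 -> float32; writer optional)
  writer field active has no reader counterpart
  writer field seq has no reader counterpart
  R1 fires at checksum
  R1 fires at payload
  => forward verdict for Device: BREAKING, 2 violation(s)
decoding the Device value with the v2 reader:
  tags := {}
  blob := 0x00 (from writer signature)
  checksum := 0xFF
  active := false (no value, default fills)
  seq := -2 (no value, default fills)
  rating := 0.25 (no value, default fills)
  writer payload: kept under "unknown"
  writer seq: kept under "unknown"
  => decoded: {"tags": {}, "blob": 0x00, "checksum": 0xFF, "active": false, "seq": -2, "rating": 0.25, "unknown": {"payload": 0xFF, "seq": 3}}

backward: COMPATIBLE []; forward: BREAKING [(checksum, R1), (payload, R1)]; decoded: {"tags": {}, "blob": 0x00, "checksum": 0xFF, "active": false, "seq": -2, "rating": 0.25, "unknown": {"payload": 0xFF, "seq": 3}}


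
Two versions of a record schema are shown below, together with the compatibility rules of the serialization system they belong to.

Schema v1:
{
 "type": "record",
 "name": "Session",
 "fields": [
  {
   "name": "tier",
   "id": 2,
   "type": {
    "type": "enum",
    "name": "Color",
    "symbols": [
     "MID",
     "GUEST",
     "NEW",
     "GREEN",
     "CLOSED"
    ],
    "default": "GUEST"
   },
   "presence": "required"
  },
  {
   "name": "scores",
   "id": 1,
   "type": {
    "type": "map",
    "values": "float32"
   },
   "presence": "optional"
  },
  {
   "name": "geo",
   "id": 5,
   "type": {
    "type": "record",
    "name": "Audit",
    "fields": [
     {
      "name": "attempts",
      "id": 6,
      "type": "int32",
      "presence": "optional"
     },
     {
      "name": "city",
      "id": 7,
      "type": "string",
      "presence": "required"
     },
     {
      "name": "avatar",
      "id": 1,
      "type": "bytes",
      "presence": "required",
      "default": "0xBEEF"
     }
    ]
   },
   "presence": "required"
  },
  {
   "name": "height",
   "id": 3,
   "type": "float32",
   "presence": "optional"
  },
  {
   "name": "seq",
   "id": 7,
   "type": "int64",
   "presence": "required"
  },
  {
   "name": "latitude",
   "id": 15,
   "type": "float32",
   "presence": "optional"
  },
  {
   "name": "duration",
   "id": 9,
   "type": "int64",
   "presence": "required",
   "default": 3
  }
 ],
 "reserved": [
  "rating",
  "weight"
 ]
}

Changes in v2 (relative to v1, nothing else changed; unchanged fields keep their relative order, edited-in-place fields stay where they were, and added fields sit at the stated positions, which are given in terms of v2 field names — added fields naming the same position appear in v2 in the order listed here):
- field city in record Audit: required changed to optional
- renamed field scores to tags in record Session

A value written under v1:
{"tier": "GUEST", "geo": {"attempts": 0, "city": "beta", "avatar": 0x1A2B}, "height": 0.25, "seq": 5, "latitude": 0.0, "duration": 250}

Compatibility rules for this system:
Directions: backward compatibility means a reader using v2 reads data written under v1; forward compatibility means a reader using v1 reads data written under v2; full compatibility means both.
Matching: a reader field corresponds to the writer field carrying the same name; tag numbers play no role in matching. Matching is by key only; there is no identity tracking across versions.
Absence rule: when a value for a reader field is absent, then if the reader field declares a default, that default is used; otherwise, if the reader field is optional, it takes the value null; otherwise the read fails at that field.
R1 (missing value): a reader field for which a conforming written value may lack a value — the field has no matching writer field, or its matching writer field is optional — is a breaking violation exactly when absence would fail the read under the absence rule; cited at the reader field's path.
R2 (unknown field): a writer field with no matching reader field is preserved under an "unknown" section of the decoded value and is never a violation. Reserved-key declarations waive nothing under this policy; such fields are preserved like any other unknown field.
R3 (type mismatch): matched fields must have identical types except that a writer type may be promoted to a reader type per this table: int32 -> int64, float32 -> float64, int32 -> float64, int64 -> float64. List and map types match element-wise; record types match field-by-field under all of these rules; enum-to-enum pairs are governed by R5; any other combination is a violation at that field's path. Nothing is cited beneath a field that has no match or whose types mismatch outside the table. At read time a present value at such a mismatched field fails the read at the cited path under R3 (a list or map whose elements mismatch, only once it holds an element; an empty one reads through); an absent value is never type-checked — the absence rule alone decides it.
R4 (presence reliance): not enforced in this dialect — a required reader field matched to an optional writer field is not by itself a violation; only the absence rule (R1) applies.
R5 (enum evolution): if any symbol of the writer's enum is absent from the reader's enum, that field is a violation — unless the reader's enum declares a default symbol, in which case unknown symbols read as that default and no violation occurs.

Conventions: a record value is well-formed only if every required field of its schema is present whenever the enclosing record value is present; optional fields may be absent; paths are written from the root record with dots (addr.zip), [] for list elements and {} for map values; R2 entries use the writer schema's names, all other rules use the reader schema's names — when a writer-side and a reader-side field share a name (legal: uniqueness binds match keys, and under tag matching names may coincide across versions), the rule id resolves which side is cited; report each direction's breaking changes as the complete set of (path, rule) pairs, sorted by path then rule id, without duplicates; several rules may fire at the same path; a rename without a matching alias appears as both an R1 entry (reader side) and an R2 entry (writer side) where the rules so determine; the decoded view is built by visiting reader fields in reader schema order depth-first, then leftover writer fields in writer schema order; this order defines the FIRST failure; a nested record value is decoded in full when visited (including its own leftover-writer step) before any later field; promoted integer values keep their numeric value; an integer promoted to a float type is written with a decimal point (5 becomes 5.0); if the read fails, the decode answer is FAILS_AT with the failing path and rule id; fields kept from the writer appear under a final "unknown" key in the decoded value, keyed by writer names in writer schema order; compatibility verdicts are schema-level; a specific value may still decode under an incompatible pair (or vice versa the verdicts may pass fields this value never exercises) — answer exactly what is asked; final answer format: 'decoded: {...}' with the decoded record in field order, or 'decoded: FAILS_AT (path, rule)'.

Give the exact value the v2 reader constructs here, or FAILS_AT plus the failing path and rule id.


each type pair in Session: writer, then reader
decode walk for Session under reader schema v2:
  tier := "GUEST"
  tags := null (missing; optional => null)
  geo.attempts := 0
  geo.city := "beta"
  geo.avatar := 0x1A2B
  height := 0.25
  seq := 5
  latitude := 0.0
  duration := 250
  => decoded: {"tier": "GUEST", "tags": null, "geo": {"attempts": 0, "city": "beta", "avatar": 0x1A2B}, "height": 0.25, "seq": 5, "latitude": 0.0, "duration": 250}
the rest of the Session diff is inert for this question:
  field city in record Audit: required changed to optional -> shifts the Session verdicts, not this decode

decoded: {"tier": "GUEST", "tags": null, "geo": {"attempts": 0, "city": "beta", "avatar": 0x1A2B}, "height": 0.25, "seq": 5, "latitude": 0.0, "duration": 250}


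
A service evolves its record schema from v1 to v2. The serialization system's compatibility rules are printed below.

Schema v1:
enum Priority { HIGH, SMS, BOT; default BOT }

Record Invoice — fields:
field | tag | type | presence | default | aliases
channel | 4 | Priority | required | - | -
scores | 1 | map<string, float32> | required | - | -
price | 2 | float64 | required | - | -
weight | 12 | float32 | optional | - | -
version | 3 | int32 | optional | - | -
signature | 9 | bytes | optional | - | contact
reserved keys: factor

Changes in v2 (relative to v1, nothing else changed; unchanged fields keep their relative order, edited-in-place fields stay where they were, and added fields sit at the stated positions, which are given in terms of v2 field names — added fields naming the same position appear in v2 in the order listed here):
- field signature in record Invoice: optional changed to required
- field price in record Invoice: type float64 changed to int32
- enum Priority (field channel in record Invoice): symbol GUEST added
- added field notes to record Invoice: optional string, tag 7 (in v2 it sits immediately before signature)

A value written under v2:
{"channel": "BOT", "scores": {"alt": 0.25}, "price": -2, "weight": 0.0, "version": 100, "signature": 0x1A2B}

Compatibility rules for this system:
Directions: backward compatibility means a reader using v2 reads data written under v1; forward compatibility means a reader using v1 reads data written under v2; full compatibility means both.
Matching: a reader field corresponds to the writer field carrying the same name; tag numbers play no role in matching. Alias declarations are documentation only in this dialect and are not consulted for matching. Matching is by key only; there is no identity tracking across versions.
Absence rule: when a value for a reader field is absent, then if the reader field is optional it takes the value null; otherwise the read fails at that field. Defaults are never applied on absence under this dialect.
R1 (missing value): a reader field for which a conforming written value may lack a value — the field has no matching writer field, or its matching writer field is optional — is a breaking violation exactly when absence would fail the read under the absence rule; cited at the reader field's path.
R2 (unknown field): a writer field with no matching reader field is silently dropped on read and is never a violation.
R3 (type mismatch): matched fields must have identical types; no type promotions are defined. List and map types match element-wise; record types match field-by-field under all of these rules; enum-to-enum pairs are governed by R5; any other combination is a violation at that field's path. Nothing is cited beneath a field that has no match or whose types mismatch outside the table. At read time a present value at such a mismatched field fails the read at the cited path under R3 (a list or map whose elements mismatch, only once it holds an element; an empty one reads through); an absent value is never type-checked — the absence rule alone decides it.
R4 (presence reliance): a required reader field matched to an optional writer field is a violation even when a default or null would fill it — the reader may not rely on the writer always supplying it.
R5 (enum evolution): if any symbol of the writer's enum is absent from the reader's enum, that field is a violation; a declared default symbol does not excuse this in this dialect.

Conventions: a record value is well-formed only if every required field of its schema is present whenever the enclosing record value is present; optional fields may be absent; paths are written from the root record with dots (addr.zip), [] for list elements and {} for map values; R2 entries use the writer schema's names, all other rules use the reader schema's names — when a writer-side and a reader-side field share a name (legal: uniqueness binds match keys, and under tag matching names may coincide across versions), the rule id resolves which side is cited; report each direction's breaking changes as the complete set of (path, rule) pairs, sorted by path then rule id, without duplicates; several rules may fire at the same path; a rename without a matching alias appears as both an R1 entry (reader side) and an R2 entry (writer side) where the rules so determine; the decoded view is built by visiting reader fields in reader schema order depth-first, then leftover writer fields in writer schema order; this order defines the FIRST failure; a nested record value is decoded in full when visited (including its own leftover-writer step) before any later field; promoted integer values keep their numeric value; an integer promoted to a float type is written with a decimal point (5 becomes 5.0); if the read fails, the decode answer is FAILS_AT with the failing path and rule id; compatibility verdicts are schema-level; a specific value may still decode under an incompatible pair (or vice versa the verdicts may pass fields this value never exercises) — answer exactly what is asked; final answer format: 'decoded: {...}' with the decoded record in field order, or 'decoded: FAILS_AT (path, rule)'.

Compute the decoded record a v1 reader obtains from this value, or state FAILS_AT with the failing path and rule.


decoded: FAILS_AT (price, R3)

the writer's type comes first in each Invoice pair
migrating the Invoice value to v1:
  channel := "BOT"
  scores := {"alt": 0.25}
  read fails at price under R3
  => FAILS_AT (price, R3)
checking off the Invoice differences that do not matter here:
  field signature in record Invoice: optional changed to required -> a verdict-level change on Invoice — the shown value reads the same
  enum Priority (field channel in record Invoice): symbol GUEST added -> a verdict-level change on Invoice — the shown value reads the same
  added field notes to record Invoice: optional string, tag 7 (in v2 it sits immediately before signature) -> no rule fires on it and the decoded Invoice view is identical with or without it


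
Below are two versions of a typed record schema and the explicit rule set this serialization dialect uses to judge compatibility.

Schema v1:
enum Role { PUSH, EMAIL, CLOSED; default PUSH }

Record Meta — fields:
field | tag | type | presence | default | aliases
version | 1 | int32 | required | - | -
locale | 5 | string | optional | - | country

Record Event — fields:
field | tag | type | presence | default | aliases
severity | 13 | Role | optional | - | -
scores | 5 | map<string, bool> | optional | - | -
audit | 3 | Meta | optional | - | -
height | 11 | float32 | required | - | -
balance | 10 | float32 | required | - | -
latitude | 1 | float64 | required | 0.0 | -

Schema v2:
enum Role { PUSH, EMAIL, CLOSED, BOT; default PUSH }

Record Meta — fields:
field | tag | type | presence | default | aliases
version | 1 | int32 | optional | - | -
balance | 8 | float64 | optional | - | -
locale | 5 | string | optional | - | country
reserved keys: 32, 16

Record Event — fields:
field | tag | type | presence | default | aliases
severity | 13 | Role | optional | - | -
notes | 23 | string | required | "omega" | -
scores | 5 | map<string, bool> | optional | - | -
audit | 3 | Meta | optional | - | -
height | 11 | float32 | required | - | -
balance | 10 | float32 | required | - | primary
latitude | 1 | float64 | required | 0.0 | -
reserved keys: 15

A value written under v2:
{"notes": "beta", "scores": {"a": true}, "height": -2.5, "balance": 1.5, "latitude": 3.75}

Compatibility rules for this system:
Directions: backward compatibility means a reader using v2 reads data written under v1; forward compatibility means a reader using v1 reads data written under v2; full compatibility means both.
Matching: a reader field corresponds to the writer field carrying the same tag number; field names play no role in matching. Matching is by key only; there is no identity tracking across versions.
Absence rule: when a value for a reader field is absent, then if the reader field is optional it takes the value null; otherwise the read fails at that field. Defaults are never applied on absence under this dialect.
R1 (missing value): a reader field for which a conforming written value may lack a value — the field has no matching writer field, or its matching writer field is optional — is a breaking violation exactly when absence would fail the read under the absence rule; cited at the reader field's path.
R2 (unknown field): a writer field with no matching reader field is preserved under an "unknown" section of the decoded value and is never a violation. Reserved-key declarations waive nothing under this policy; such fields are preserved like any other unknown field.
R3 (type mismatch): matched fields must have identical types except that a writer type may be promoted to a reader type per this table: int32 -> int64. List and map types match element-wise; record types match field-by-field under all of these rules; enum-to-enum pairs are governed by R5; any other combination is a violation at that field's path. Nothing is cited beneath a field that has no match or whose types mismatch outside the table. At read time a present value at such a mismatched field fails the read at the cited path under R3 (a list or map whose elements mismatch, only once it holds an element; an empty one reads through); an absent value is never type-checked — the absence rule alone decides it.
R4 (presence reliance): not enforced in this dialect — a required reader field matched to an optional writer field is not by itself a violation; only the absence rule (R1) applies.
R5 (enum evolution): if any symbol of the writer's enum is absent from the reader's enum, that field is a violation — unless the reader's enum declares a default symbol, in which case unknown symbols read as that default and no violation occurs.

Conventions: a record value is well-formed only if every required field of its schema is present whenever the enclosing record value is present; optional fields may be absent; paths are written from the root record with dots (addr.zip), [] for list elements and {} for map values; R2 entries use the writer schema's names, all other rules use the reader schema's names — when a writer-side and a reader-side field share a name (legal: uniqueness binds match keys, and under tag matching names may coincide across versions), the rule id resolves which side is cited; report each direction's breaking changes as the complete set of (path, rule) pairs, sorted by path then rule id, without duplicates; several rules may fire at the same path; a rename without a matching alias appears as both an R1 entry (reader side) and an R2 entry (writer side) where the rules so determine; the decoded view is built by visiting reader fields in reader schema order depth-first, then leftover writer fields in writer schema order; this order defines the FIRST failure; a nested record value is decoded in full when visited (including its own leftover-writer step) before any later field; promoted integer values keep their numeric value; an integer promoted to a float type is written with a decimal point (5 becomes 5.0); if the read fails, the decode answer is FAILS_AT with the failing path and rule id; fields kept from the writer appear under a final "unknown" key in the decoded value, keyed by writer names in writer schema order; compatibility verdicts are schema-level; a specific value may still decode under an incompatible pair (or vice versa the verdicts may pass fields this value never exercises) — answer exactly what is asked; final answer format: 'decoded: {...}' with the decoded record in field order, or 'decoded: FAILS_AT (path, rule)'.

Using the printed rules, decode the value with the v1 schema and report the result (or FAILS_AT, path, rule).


each type pair in Event: writer, then reader
decode (reader v1):
  severity := null (absent, optional -> null)
  scores := {"a": true}
  audit := null (absent, optional -> null)
  height := -2.5
  balance := 1.5
  latitude := 3.75
  writer notes: kept under "unknown"
  => decoded: {"severity": null, "scores": {"a": true}, "audit": null, "height": -2.5, "balance": 1.5, "latitude": 3.75, "unknown": {"notes": "beta"}}
diffs on Event not affecting the asked answer:
  added field balance to record Meta: optional float64, tag 8 (in v2 it sits immediately before locale) -> inert under this dialect — no rule fires on Event and the result does not move
  enum Role (field severity in record Event): symbol BOT added -> inert under this dialect — no rule fires on Event and the result does not move
  field version in record Meta: required changed to optional -> matters for Event compatibility verdicts, not for this value's decode

decoded: {"severity": null, "scores": {"a": true}, "audit": null, "height": -2.5, "balance": 1.5, "latitude": 3.75, "unknown": {"notes": "beta"}}


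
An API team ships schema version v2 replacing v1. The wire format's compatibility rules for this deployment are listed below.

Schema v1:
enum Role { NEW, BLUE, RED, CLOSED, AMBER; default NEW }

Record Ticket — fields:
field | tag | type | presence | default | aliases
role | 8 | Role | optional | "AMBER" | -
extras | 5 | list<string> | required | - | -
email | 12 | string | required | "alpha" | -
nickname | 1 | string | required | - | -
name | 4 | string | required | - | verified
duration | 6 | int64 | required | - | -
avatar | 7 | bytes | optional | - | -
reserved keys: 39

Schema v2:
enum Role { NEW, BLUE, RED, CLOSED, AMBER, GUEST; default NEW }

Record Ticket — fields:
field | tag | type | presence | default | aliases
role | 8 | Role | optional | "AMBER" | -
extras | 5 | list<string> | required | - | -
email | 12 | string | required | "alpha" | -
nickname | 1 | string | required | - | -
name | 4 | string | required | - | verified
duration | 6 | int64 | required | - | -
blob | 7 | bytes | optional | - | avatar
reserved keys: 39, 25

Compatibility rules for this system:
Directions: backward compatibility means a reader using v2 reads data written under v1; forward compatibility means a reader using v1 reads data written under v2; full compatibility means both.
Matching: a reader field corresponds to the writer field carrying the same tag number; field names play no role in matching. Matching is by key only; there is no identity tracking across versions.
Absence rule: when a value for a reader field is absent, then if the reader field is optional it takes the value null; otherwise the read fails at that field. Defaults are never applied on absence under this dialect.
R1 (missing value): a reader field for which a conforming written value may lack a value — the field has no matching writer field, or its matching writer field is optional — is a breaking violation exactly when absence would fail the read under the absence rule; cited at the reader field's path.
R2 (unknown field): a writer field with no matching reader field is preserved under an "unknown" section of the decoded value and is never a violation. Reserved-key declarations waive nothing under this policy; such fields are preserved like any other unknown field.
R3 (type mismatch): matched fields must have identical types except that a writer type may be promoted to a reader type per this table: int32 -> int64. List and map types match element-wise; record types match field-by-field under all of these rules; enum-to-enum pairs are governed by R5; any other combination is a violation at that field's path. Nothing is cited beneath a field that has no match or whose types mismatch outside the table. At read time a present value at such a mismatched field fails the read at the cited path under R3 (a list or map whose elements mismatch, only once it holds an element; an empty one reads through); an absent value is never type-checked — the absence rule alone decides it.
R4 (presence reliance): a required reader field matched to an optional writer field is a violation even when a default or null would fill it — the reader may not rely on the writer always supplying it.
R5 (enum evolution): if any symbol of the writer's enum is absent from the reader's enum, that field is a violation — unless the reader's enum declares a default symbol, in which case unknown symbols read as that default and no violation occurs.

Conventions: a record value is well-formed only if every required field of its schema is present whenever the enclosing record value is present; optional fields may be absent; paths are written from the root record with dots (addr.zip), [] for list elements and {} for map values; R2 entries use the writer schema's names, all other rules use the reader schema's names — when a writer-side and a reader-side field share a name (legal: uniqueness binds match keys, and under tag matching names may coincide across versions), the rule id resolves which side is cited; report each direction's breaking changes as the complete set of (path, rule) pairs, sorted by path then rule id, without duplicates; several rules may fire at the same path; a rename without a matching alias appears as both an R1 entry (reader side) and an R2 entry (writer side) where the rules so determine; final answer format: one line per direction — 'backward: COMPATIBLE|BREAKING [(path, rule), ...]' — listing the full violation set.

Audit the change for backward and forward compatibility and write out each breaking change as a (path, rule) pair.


in Ticket below, arrows point writer -> reader
backward on Ticket — v2 reading data written by v1:
  role <- role (Role -> Role, writer optional)
  extras <- extras (list<string> -> list<string>, writer required)
  email <- email (string -> string, writer required)
  nickname <- nickname (string -> string, writer required)
  name <- name (string -> string, writer required)
  duration <- duration (int64 -> int64, writer required)
  blob <- avatar (bytes -> bytes, writer optional)
  => backward: COMPATIBLE
forward on Ticket — v1 reading data written by v2:
  role <- role (Role -> Role, writer optional)
  extras <- extras (list<string> -> list<string>, writer required)
  email <- email (string -> string, writer required)
  nickname <- nickname (string -> string, writer required)
  name <- name (string -> string, writer required)
  duration <- duration (int64 -> int64, writer required)
  avatar <- blob (bytes -> bytes, writer optional)
  => forward: COMPATIBLE

backward: COMPATIBLE []; forward: COMPATIBLE []
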